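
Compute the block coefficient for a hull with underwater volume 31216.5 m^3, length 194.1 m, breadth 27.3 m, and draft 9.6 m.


Formula: Cb = V / (L * B * T)
Step 1 — L * B * T = 194.1 * 27.3 * 9.6 = 50869.728 m^3
Step 2 — Cb = 31216.5 / 50869.728 ≈ 0.61366 (5 s.f.)

0.61366


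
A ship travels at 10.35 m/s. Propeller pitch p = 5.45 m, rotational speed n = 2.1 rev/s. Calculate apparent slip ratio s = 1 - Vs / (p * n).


Formula: s = 1 - Vs / (p * n)
Step 1 — p * n = 5.45 * 2.1 = 11.445
Step 2 — Vs / (p*n) = 10.35 / 11.445 = 0.904325 (6 d.p.)
Step 3 — s = 1 - 0.904325 = 0.095675

0.095675


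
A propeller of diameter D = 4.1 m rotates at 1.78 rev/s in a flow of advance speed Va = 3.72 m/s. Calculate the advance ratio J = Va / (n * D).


Formula: J = Va / (n * D)
Step 1 — n * D = 1.78 * 4.1 = 7.298
Step 2 — J = 3.72 / 7.298 ≈ 0.50973 (5 s.f.)

0.50973


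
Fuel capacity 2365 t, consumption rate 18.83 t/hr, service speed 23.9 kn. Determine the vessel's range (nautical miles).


Formula: endurance = fuel / rate; range = endurance * speed
Step 1 — endurance = 2365 / 18.83 = 125.5975 hours
Step 2 — range = 125.5975 * 23.9 ≈ 3001.8 nautical miles (5 s.f.)

3001.8 NM


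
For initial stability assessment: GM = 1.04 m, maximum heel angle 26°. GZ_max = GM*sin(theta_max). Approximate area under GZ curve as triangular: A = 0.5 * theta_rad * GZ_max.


Formula: GZ_max = GM * sin(theta); Area = 0.5 * theta_rad * GZ_max
Step 1 — GZ_max = 1.04 * sin(26°) = 1.04 * 0.438371 = 0.455906 m
Step 2 — theta_rad = 26 * pi/180 = 0.453786 rad
Step 3 — Area = 0.5 * 0.453786 * 0.455906 ≈ 0.10344 m·rad (5 s.f.)

0.10344 m·rad


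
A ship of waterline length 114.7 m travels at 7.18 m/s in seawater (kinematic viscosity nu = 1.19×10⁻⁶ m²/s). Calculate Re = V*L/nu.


Formula: Re = V * L / nu
Step 1 — V * L = 7.18 * 114.7 = 823.546 m^2/s
Step 2 — Re = 823.546 / 1.19e-6 = 6.92e+08

6.92e+08


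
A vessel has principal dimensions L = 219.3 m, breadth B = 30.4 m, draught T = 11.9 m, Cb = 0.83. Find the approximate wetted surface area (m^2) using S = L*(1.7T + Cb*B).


Formula: S = 1.7*L*T + V/T with V = Cb*L*B*T, i.e. S = L * (1.7*T + Cb*B)
Step 1 — 1.7*T = 1.7 * 11.9 = 20.23 m
Step 2 — Cb*B = 0.83 * 30.4 = 25.232 m
Step 3 — 1.7*T + Cb*B = 20.23 + 25.232 = 45.462 m
Step 4 — S = 219.3 * 45.462 ≈ 9969.8 m^2 (5 s.f.)

9969.8 m^2


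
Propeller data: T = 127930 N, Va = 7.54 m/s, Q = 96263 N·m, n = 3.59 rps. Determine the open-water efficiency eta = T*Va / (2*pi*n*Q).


Formula: eta = T * Va / (2 * pi * n * Q)
Step 1 — numerator = T * Va = 127930 * 7.54 = 964592.2
Step 2 — 2 * pi * n = 2 * pi * 3.59 = 22.556635
Step 3 — denominator = 22.556635 * 96263 = 2171369.36
Step 4 — eta = 964592.2 / 2171369.36 ≈ 0.44423 (5 s.f.)

0.44423


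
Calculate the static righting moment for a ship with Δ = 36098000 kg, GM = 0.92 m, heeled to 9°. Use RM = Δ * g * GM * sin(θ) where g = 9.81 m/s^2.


Formula: GZ = GM * sin(theta); RM = disp * g * GZ
Step 1 — GZ = 0.92 * sin(9°) = 0.92 * 0.156434 = 0.143919 m
Step 2 — RM = 36098000 * 9.81 * 0.143919 ≈ 50965000 N·m (5 s.f.)

50965000 N·m


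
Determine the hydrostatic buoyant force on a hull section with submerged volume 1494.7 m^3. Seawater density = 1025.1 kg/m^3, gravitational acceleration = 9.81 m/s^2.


Formula: Fb = rho * g * V
Substituting: Fb = 1025.1 * 9.81 * 1494.7
Intermediate: 1025.1 * 9.81 = 10056.231
Result: Fb = 10056.231 * 1494.7 ≈ 15031000 N (5 s.f.)

15031000 N


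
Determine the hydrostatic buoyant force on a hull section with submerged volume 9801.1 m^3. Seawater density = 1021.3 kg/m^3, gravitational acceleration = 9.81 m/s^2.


Formula: Fb = rho * g * V
Substituting: Fb = 1021.3 * 9.81 * 9801.1
Intermediate: 1021.3 * 9.81 = 10018.953
Result: Fb = 10018.953 * 9801.1 ≈ 98197000 N (5 s.f.)

98197000 N


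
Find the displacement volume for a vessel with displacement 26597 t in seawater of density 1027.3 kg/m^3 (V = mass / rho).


Formula: V = mass / rho
Step 1 — convert tonnes to kg: 26597 t * 1000 = 26597000 kg
Step 2 — V = 26597000 / 1027.3 ≈ 25890 m^3 (5 s.f.)

25890 m^3


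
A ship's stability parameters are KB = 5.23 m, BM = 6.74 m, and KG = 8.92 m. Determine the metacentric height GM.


Formula: GM = KB + BM - KG
Step 1 — KM = KB + BM = 5.23 + 6.74 = 11.97 m
Step 2 — GM = KM - KG = 11.97 - 8.92 = 3.05 m

3.05 m


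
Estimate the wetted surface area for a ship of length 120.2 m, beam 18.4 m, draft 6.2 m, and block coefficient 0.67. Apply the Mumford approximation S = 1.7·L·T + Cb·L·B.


Formula: S = 1.7*L*T + V/T with V = Cb*L*B*T, i.e. S = L * (1.7*T + Cb*B)
Step 1 — 1.7*T = 1.7 * 6.2 = 10.54 m
Step 2 — Cb*B = 0.67 * 18.4 = 12.328 m
Step 3 — 1.7*T + Cb*B = 10.54 + 12.328 = 22.868 m
Step 4 — S = 120.2 * 22.868 ≈ 2748.7 m^2 (5 s.f.)

2748.7 m^2


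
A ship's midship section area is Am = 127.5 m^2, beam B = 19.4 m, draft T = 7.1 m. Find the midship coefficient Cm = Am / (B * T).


Formula: Cm = Am / (B * T)
Step 1 — B * T = 19.4 * 7.1 = 137.74 m^2
Step 2 — Cm = 127.5 / 137.74 ≈ 0.92566 (5 s.f.)

0.92566


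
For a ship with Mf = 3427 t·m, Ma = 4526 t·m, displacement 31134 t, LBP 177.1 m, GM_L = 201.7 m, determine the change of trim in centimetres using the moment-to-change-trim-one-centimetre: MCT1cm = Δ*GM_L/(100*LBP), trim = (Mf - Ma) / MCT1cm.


Formula: net trimming moment = Mf - Ma; MCT1cm = Δ*GM_L/(100*LBP); trim = net moment / MCT1cm
Step 1 — net trimming moment = 3427 - 4526 = -1099 t·m
Step 2 — MCT1cm = 31134 * 201.7 / (100 * 177.1) = 354.5865 t·m/cm
Step 3 — trim = -1099 / 354.5865 ≈ -3.0994 cm (5 s.f.)

-3.0994 cm


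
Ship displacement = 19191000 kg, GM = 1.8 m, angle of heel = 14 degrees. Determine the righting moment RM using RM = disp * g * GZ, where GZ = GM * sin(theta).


Formula: GZ = GM * sin(theta); RM = disp * g * GZ
Step 1 — GZ = 1.8 * sin(14°) = 1.8 * 0.241922 = 0.43546 m
Step 2 — RM = 19191000 * 9.81 * 0.43546 ≈ 81981000 N·m (5 s.f.)

81981000 N·m


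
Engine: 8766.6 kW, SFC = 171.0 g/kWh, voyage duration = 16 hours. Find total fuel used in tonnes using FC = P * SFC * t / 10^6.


Formula: FC (tonnes) = P * SFC * t / 1,000,000
Step 1 — P * SFC * t = 8766.6 * 171.0 * 16 = 23985417.6 g
Step 2 — FC (tonnes) = 23985417.6 / 1,000,000 ≈ 23.985 tonnes (5 s.f.)

23.985 tonnes


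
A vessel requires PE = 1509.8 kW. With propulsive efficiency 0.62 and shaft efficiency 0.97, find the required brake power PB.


Formula: PB = PE / (eta_D * eta_S)
Step 1 — combined efficiency = eta_D * eta_S = 0.62 * 0.97 = 0.6014
Step 2 — PB = 1509.8 / 0.6014 ≈ 2510.5 kW (5 s.f.)

2510.5 kW


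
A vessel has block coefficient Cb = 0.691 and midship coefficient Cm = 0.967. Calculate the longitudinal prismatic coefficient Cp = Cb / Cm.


Formula: Cp = Cb / Cm
Substituting: Cp = 0.691 / 0.967
Result: Cp ≈ 0.71458 (5 s.f.)

0.71458


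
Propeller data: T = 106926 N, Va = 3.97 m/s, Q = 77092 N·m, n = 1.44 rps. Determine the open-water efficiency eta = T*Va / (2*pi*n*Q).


Formula: eta = T * Va / (2 * pi * n * Q)
Step 1 — numerator = T * Va = 106926 * 3.97 = 424496.22
Step 2 — 2 * pi * n = 2 * pi * 1.44 = 9.047787
Step 3 — denominator = 9.047787 * 77092 = 697512.0
Step 4 — eta = 424496.22 / 697512.0 ≈ 0.60859 (5 s.f.)

0.60859


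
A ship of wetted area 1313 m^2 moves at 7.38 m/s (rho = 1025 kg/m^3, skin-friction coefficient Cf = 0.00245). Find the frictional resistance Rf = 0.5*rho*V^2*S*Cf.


Formula: Rf = 0.5 * rho * V^2 * S * Cf
Step 1 — V^2 = 7.38^2 = 54.4644
Step 2 — 0.5 * rho * V^2 = 0.5 * 1025 * 54.4644 = 27913.005
Step 3 — Rf = 27913.005 * 1313 * 0.00245 ≈ 89792 N (5 s.f.)

89792 N


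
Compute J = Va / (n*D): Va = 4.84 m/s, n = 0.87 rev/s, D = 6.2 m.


Formula: J = Va / (n * D)
Step 1 — n * D = 0.87 * 6.2 = 5.394
Step 2 — J = 4.84 / 5.394 ≈ 0.89729 (5 s.f.)

0.89729


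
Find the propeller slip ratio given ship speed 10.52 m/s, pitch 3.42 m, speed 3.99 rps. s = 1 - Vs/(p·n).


Formula: s = 1 - Vs / (p * n)
Step 1 — p * n = 3.42 * 3.99 = 13.6458
Step 2 — Vs / (p*n) = 10.52 / 13.6458 = 0.770933 (6 d.p.)
Step 3 — s = 1 - 0.770933 = 0.229067

0.229067


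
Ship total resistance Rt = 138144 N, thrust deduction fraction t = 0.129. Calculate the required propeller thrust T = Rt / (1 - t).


Formula: T = Rt / (1 - t)
Step 1 — (1 - t) = 1 - 0.129 = 0.871
Step 2 — T = 138144 / 0.871 ≈ 158600 N (5 s.f.)

158600 N


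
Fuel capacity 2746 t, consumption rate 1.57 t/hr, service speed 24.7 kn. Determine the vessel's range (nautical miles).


Formula: endurance = fuel / rate; range = endurance * speed
Step 1 — endurance = 2746 / 1.57 = 1749.0446 hours
Step 2 — range = 1749.0446 * 24.7 ≈ 43201 nautical miles (5 s.f.)

43201 NM


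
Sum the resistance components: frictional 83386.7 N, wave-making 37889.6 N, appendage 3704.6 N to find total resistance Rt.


Formula: Rt = Rf + Rw + Ra
Substituting: Rt = 83386.7 + 37889.6 + 3704.6
Result: Rt = 124980.9 N

124980.9 N


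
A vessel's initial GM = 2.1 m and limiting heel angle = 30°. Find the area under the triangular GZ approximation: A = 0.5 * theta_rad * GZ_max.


Formula: GZ_max = GM * sin(theta); Area = 0.5 * theta_rad * GZ_max
Step 1 — GZ_max = 2.1 * sin(30°) = 2.1 * 0.5 = 1.05 m
Step 2 — theta_rad = 30 * pi/180 = 0.523599 rad
Step 3 — Area = 0.5 * 0.523599 * 1.05 ≈ 0.27489 m·rad (5 s.f.)

0.27489 m·rad


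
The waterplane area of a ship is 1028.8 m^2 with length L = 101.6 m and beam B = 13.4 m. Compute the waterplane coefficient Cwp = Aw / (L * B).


Formula: Cwp = Aw / (L * B)
Step 1 — L * B = 101.6 * 13.4 = 1361.44 m^2
Step 2 — Cwp = 1028.8 / 1361.44 ≈ 0.75567 (5 s.f.)

0.75567


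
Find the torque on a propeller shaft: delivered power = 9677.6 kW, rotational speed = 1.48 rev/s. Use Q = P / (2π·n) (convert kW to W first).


Formula: Q = P_W / (2 * pi * n)
Step 1 — P_W = 9677.6 kW * 1000 = 9677600.0 W
Step 2 — 2 * pi * n = 2 * pi * 1.48 = 9.299114
Step 3 — Q = 9677600.0 / 9.299114 ≈ 1040700 N·m (5 s.f.)

1040700 N·m


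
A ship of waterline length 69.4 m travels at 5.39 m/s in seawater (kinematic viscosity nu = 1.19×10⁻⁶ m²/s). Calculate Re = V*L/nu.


Formula: Re = V * L / nu
Step 1 — V * L = 5.39 * 69.4 = 374.066 m^2/s
Step 2 — Re = 374.066 / 1.19e-6 = 3.14e+08

3.14e+08


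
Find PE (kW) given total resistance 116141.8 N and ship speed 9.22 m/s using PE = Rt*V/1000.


Formula: PE = Rt * V / 1000 (kW)
Step 1 — PE (W) = 116141.8 * 9.22 = 1070827.396 W
Step 2 — PE (kW) = 1070827.396 / 1000 ≈ 1070.8 kW (5 s.f.)

1070.8 kW


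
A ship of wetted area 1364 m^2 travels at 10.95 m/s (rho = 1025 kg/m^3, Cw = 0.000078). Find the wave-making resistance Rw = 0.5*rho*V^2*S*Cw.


Formula: Rw = 0.5 * rho * V^2 * S * Cw
Step 1 — V^2 = 10.95^2 = 119.9025
Step 2 — 0.5 * rho * V^2 = 0.5 * 1025 * 119.9025 = 61450.03125
Step 3 — Rw = 61450.03125 * 1364 * 0.000078 ≈ 6537.8 N (5 s.f.)

6537.8 N


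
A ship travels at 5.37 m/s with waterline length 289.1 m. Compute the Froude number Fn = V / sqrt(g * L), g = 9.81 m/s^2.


Formula: Fn = V / sqrt(g * L)
Step 1 — g * L = 9.81 * 289.1 = 2836.071
Step 2 — sqrt(g * L) = sqrt(2836.071) = 53.254774
Step 3 — Fn = 5.37 / 53.254774 ≈ 0.10084 (5 s.f.)

0.10084


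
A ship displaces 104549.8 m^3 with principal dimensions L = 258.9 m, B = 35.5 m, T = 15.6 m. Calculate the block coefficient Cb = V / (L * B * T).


Formula: Cb = V / (L * B * T)
Step 1 — L * B * T = 258.9 * 35.5 * 15.6 = 143378.82 m^3
Step 2 — Cb = 104549.8 / 143378.82 ≈ 0.72919 (5 s.f.)

0.72919


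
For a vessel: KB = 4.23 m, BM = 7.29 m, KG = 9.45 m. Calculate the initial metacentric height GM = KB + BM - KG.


Formula: GM = KB + BM - KG
Step 1 — KM = KB + BM = 4.23 + 7.29 = 11.52 m
Step 2 — GM = KM - KG = 11.52 - 9.45 = 2.07 m

2.07 m


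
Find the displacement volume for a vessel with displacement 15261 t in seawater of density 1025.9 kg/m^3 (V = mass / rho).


Formula: V = mass / rho
Step 1 — convert tonnes to kg: 15261 t * 1000 = 15261000 kg
Step 2 — V = 15261000 / 1025.9 ≈ 14876 m^3 (5 s.f.)

14876 m^3


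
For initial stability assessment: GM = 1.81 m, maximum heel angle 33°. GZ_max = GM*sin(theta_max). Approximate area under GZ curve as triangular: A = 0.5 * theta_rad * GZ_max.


Formula: GZ_max = GM * sin(theta); Area = 0.5 * theta_rad * GZ_max
Step 1 — GZ_max = 1.81 * sin(33°) = 1.81 * 0.544639 = 0.985797 m
Step 2 — theta_rad = 33 * pi/180 = 0.575959 rad
Step 3 — Area = 0.5 * 0.575959 * 0.985797 ≈ 0.28389 m·rad (5 s.f.)

0.28389 m·rad


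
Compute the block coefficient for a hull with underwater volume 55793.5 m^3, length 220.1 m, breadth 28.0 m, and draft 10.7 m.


Formula: Cb = V / (L * B * T)
Step 1 — L * B * T = 220.1 * 28.0 * 10.7 = 65941.96 m^3
Step 2 — Cb = 55793.5 / 65941.96 ≈ 0.84610 (5 s.f.)

0.84610


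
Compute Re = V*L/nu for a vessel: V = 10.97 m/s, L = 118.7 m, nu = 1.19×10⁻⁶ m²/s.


Formula: Re = V * L / nu
Step 1 — V * L = 10.97 * 118.7 = 1302.139 m^2/s
Step 2 — Re = 1302.139 / 1.19e-6 = 1.09e+09

1.09e+09


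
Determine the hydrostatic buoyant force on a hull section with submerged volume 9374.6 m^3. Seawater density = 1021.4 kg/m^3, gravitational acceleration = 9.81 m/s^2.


Formula: Fb = rho * g * V
Substituting: Fb = 1021.4 * 9.81 * 9374.6
Intermediate: 1021.4 * 9.81 = 10019.934
Result: Fb = 10019.934 * 9374.6 ≈ 93933000 N (5 s.f.)

93933000 N


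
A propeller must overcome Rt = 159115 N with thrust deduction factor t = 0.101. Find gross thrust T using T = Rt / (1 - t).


Formula: T = Rt / (1 - t)
Step 1 — (1 - t) = 1 - 0.101 = 0.899
Step 2 — T = 159115 / 0.899 ≈ 176990 N (5 s.f.)

176990 N


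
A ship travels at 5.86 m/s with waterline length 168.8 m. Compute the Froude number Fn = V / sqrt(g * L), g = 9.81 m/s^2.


Formula: Fn = V / sqrt(g * L)
Step 1 — g * L = 9.81 * 168.8 = 1655.928
Step 2 — sqrt(g * L) = sqrt(1655.928) = 40.693095
Step 3 — Fn = 5.86 / 40.693095 ≈ 0.14400 (5 s.f.)

0.14400


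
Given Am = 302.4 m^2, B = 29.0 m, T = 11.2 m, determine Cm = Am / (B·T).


Formula: Cm = Am / (B * T)
Step 1 — B * T = 29.0 * 11.2 = 324.8 m^2
Step 2 — Cm = 302.4 / 324.8 ≈ 0.93103 (5 s.f.)

0.93103


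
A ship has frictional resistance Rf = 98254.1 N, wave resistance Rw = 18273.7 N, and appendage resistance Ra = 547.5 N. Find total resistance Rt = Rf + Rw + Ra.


Formula: Rt = Rf + Rw + Ra
Substituting: Rt = 98254.1 + 18273.7 + 547.5
Result: Rt = 117075.3 N

117075.3 N


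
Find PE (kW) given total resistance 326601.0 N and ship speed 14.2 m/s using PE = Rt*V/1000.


Formula: PE = Rt * V / 1000 (kW)
Step 1 — PE (W) = 326601.0 * 14.2 = 4637734.2 W
Step 2 — PE (kW) = 4637734.2 / 1000 ≈ 4637.7 kW (5 s.f.)

4637.7 kW


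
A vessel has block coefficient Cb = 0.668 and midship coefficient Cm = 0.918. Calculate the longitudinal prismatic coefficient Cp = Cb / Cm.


Formula: Cp = Cb / Cm
Substituting: Cp = 0.668 / 0.918
Result: Cp ≈ 0.72767 (5 s.f.)

0.72767


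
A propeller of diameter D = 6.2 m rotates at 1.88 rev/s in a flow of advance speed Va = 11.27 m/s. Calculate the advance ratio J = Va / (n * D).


Formula: J = Va / (n * D)
Step 1 — n * D = 1.88 * 6.2 = 11.656
Step 2 — J = 11.27 / 11.656 ≈ 0.96688 (5 s.f.)

0.96688


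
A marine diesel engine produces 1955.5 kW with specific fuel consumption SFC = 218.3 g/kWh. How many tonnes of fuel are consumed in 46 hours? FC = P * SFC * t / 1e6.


Formula: FC (tonnes) = P * SFC * t / 1,000,000
Step 1 — P * SFC * t = 1955.5 * 218.3 * 46 = 19636739.9 g
Step 2 — FC (tonnes) = 19636739.9 / 1,000,000 ≈ 19.637 tonnes (5 s.f.)

19.637 tonnes


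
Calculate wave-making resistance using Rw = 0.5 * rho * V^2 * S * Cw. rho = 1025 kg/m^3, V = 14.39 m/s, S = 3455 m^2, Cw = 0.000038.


Formula: Rw = 0.5 * rho * V^2 * S * Cw
Step 1 — V^2 = 14.39^2 = 207.0721
Step 2 — 0.5 * rho * V^2 = 0.5 * 1025 * 207.0721 = 106124.45125
Step 3 — Rw = 106124.45125 * 3455 * 0.000038 ≈ 13933 N (5 s.f.)

13933 N


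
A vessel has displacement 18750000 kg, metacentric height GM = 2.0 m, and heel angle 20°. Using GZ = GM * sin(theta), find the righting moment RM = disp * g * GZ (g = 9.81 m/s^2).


Formula: GZ = GM * sin(theta); RM = disp * g * GZ
Step 1 — GZ = 2.0 * sin(20°) = 2.0 * 0.34202 = 0.68404 m
Step 2 — RM = 18750000 * 9.81 * 0.68404 ≈ 125820000 N·m (5 s.f.)

125820000 N·m


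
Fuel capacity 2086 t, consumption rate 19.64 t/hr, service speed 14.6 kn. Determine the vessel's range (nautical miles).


Formula: endurance = fuel / rate; range = endurance * speed
Step 1 — endurance = 2086 / 19.64 = 106.2118 hours
Step 2 — range = 106.2118 * 14.6 ≈ 1550.7 nautical miles (5 s.f.)

1550.7 NM


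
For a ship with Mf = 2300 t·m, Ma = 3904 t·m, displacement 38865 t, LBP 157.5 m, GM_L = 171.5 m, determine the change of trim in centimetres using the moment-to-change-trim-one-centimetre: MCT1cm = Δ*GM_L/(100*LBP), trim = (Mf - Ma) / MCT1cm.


Formula: net trimming moment = Mf - Ma; MCT1cm = Δ*GM_L/(100*LBP); trim = net moment / MCT1cm
Step 1 — net trimming moment = 2300 - 3904 = -1604 t·m
Step 2 — MCT1cm = 38865 * 171.5 / (100 * 157.5) = 423.1967 t·m/cm
Step 3 — trim = -1604 / 423.1967 ≈ -3.7902 cm (5 s.f.)

-3.7902 cm


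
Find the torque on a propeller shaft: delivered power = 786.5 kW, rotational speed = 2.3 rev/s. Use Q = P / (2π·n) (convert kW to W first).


Formula: Q = P_W / (2 * pi * n)
Step 1 — P_W = 786.5 kW * 1000 = 786500.0 W
Step 2 — 2 * pi * n = 2 * pi * 2.3 = 14.451326
Step 3 — Q = 786500.0 / 14.451326 ≈ 54424 N·m (5 s.f.)

54424 N·m


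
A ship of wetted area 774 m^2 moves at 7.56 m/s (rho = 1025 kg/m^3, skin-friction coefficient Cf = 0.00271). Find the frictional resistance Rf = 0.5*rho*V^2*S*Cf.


Formula: Rf = 0.5 * rho * V^2 * S * Cf
Step 1 — V^2 = 7.56^2 = 57.1536
Step 2 — 0.5 * rho * V^2 = 0.5 * 1025 * 57.1536 = 29291.22
Step 3 — Rf = 29291.22 * 774 * 0.00271 ≈ 61440 N (5 s.f.)

61440 N


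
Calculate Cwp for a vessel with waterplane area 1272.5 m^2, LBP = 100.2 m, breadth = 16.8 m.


Formula: Cwp = Aw / (L * B)
Step 1 — L * B = 100.2 * 16.8 = 1683.36 m^2
Step 2 — Cwp = 1272.5 / 1683.36 ≈ 0.75593 (5 s.f.)

0.75593


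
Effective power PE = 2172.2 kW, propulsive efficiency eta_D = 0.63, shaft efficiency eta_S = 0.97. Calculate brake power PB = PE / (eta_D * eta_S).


Formula: PB = PE / (eta_D * eta_S)
Step 1 — combined efficiency = eta_D * eta_S = 0.63 * 0.97 = 0.6111
Step 2 — PB = 2172.2 / 0.6111 ≈ 3554.6 kW (5 s.f.)

3554.6 kW


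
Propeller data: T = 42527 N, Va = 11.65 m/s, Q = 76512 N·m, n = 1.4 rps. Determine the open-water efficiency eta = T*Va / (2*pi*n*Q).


Formula: eta = T * Va / (2 * pi * n * Q)
Step 1 — numerator = T * Va = 42527 * 11.65 = 495439.55
Step 2 — 2 * pi * n = 2 * pi * 1.4 = 8.796459
Step 3 — denominator = 8.796459 * 76512 = 673034.67
Step 4 — eta = 495439.55 / 673034.67 ≈ 0.73613 (5 s.f.)

0.73613


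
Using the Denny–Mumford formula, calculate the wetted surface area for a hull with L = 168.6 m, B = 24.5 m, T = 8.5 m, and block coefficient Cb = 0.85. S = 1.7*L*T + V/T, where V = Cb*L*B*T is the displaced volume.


Formula: S = 1.7*L*T + V/T with V = Cb*L*B*T, i.e. S = L * (1.7*T + Cb*B)
Step 1 — 1.7*T = 1.7 * 8.5 = 14.45 m
Step 2 — Cb*B = 0.85 * 24.5 = 20.825 m
Step 3 — 1.7*T + Cb*B = 14.45 + 20.825 = 35.275 m
Step 4 — S = 168.6 * 35.275 ≈ 5947.4 m^2 (5 s.f.)

5947.4 m^2


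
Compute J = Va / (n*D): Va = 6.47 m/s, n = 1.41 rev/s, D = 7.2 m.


Formula: J = Va / (n * D)
Step 1 — n * D = 1.41 * 7.2 = 10.152
Step 2 — J = 6.47 / 10.152 ≈ 0.63731 (5 s.f.)

0.63731


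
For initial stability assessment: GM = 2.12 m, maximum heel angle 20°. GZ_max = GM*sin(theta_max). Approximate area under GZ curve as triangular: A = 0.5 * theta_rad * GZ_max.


Formula: GZ_max = GM * sin(theta); Area = 0.5 * theta_rad * GZ_max
Step 1 — GZ_max = 2.12 * sin(20°) = 2.12 * 0.34202 = 0.725082 m
Step 2 — theta_rad = 20 * pi/180 = 0.349066 rad
Step 3 — Area = 0.5 * 0.349066 * 0.725082 ≈ 0.12655 m·rad (5 s.f.)

0.12655 m·rad


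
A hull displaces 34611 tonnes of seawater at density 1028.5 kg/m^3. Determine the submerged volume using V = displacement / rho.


Formula: V = mass / rho
Step 1 — convert tonnes to kg: 34611 t * 1000 = 34611000 kg
Step 2 — V = 34611000 / 1028.5 ≈ 33652 m^3 (5 s.f.)

33652 m^3


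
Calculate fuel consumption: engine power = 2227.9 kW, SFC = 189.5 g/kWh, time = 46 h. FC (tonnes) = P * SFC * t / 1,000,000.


Formula: FC (tonnes) = P * SFC * t / 1,000,000
Step 1 — P * SFC * t = 2227.9 * 189.5 * 46 = 19420604.3 g
Step 2 — FC (tonnes) = 19420604.3 / 1,000,000 ≈ 19.421 tonnes (5 s.f.)

19.421 tonnes


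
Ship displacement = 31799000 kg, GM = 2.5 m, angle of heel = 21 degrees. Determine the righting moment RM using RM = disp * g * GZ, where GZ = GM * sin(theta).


Formula: GZ = GM * sin(theta); RM = disp * g * GZ
Step 1 — GZ = 2.5 * sin(21°) = 2.5 * 0.358368 = 0.89592 m
Step 2 — RM = 31799000 * 9.81 * 0.89592 ≈ 279480000 N·m (5 s.f.)

279480000 N·m


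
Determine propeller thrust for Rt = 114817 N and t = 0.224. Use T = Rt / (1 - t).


Formula: T = Rt / (1 - t)
Step 1 — (1 - t) = 1 - 0.224 = 0.776
Step 2 — T = 114817 / 0.776 ≈ 147960 N (5 s.f.)

147960 N


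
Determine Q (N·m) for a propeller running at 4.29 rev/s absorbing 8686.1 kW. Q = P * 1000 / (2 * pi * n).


Formula: Q = P_W / (2 * pi * n)
Step 1 — P_W = 8686.1 kW * 1000 = 8686100.0 W
Step 2 — 2 * pi * n = 2 * pi * 4.29 = 26.954865
Step 3 — Q = 8686100.0 / 26.954865 ≈ 322250 N·m (5 s.f.)

322250 N·m


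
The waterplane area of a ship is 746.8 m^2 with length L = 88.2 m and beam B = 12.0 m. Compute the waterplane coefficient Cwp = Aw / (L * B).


Formula: Cwp = Aw / (L * B)
Step 1 — L * B = 88.2 * 12.0 = 1058.4 m^2
Step 2 — Cwp = 746.8 / 1058.4 ≈ 0.70559 (5 s.f.)

0.70559


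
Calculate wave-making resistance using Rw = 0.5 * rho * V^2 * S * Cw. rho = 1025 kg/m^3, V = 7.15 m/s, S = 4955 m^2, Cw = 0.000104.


Formula: Rw = 0.5 * rho * V^2 * S * Cw
Step 1 — V^2 = 7.15^2 = 51.1225
Step 2 — 0.5 * rho * V^2 = 0.5 * 1025 * 51.1225 = 26200.28125
Step 3 — Rw = 26200.28125 * 4955 * 0.000104 ≈ 13502 N (5 s.f.)

13502 N


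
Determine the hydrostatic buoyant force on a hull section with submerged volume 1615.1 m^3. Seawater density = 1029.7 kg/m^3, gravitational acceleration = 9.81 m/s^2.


Formula: Fb = rho * g * V
Substituting: Fb = 1029.7 * 9.81 * 1615.1
Intermediate: 1029.7 * 9.81 = 10101.357
Result: Fb = 10101.357 * 1615.1 ≈ 16315000 N (5 s.f.)

16315000 N


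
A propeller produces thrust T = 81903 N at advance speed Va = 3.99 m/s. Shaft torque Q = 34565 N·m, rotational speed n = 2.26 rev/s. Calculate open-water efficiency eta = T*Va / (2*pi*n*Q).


Formula: eta = T * Va / (2 * pi * n * Q)
Step 1 — numerator = T * Va = 81903 * 3.99 = 326792.97
Step 2 — 2 * pi * n = 2 * pi * 2.26 = 14.199999
Step 3 — denominator = 14.199999 * 34565 = 490822.97
Step 4 — eta = 326792.97 / 490822.97 ≈ 0.66581 (5 s.f.)

0.66581


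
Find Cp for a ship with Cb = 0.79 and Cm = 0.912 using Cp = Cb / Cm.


Formula: Cp = Cb / Cm
Substituting: Cp = 0.79 / 0.912
Result: Cp ≈ 0.86623 (5 s.f.)

0.86623


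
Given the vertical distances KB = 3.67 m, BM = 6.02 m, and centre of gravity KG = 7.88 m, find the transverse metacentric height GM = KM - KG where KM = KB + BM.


Formula: GM = KB + BM - KG
Step 1 — KM = KB + BM = 3.67 + 6.02 = 9.69 m
Step 2 — GM = KM - KG = 9.69 - 7.88 = 1.81 m

1.81 m


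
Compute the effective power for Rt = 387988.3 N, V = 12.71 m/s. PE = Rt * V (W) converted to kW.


Formula: PE = Rt * V / 1000 (kW)
Step 1 — PE (W) = 387988.3 * 12.71 = 4931331.293 W
Step 2 — PE (kW) = 4931331.293 / 1000 ≈ 4931.3 kW (5 s.f.)

4931.3 kW


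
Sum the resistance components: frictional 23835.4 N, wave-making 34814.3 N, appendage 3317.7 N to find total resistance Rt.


Formula: Rt = Rf + Rw + Ra
Substituting: Rt = 23835.4 + 34814.3 + 3317.7
Result: Rt = 61967.4 N

61967.4 N


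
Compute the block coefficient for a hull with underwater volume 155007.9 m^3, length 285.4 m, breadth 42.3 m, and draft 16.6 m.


Formula: Cb = V / (L * B * T)
Step 1 — L * B * T = 285.4 * 42.3 * 16.6 = 200402.172 m^3
Step 2 — Cb = 155007.9 / 200402.172 ≈ 0.77348 (5 s.f.)

0.77348


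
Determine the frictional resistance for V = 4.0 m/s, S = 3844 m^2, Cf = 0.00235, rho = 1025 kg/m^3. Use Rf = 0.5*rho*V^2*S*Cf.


Formula: Rf = 0.5 * rho * V^2 * S * Cf
Step 1 — V^2 = 4.0^2 = 16.0
Step 2 — 0.5 * rho * V^2 = 0.5 * 1025 * 16.0 = 8200.0
Step 3 — Rf = 8200.0 * 3844 * 0.00235 ≈ 74074 N (5 s.f.)

74074 N


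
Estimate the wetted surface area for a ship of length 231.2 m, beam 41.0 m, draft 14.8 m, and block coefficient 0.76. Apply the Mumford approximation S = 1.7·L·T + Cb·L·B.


Formula: S = 1.7*L*T + V/T with V = Cb*L*B*T, i.e. S = L * (1.7*T + Cb*B)
Step 1 — 1.7*T = 1.7 * 14.8 = 25.16 m
Step 2 — Cb*B = 0.76 * 41.0 = 31.16 m
Step 3 — 1.7*T + Cb*B = 25.16 + 31.16 = 56.32 m
Step 4 — S = 231.2 * 56.32 ≈ 13021 m^2 (5 s.f.)

13021 m^2


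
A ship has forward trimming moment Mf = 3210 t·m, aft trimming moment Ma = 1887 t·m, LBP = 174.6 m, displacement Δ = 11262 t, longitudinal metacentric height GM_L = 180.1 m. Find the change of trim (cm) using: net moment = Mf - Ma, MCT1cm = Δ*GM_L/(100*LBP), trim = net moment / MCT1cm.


Formula: net trimming moment = Mf - Ma; MCT1cm = Δ*GM_L/(100*LBP); trim = net moment / MCT1cm
Step 1 — net trimming moment = 3210 - 1887 = 1323 t·m
Step 2 — MCT1cm = 11262 * 180.1 / (100 * 174.6) = 116.1676 t·m/cm
Step 3 — trim = 1323 / 116.1676 ≈ 11.389 cm (5 s.f.)

11.389 cm


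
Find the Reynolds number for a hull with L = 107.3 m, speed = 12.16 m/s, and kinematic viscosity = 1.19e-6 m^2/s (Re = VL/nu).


Formula: Re = V * L / nu
Step 1 — V * L = 12.16 * 107.3 = 1304.768 m^2/s
Step 2 — Re = 1304.768 / 1.19e-6 = 1.10e+09

1.10e+09


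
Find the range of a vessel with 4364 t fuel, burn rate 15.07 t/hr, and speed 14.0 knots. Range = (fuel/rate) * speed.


Formula: endurance = fuel / rate; range = endurance * speed
Step 1 — endurance = 4364 / 15.07 = 289.582 hours
Step 2 — range = 289.582 * 14.0 ≈ 4054.1 nautical miles (5 s.f.)

4054.1 NM


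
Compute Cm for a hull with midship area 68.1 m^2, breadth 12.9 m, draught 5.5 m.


Formula: Cm = Am / (B * T)
Step 1 — B * T = 12.9 * 5.5 = 70.95 m^2
Step 2 — Cm = 68.1 / 70.95 ≈ 0.95983 (5 s.f.)

0.95983


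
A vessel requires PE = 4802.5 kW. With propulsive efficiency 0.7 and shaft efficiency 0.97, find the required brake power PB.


Formula: PB = PE / (eta_D * eta_S)
Step 1 — combined efficiency = eta_D * eta_S = 0.7 * 0.97 = 0.679
Step 2 — PB = 4802.5 / 0.679 ≈ 7072.9 kW (5 s.f.)

7072.9 kW


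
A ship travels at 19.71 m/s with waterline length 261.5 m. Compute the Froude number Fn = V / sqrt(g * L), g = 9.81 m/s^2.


Formula: Fn = V / sqrt(g * L)
Step 1 — g * L = 9.81 * 261.5 = 2565.315
Step 2 — sqrt(g * L) = sqrt(2565.315) = 50.648939
Step 3 — Fn = 19.71 / 50.648939 ≈ 0.38915 (5 s.f.)

0.38915


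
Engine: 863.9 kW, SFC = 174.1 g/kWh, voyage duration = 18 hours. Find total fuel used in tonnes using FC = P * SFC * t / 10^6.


Formula: FC (tonnes) = P * SFC * t / 1,000,000
Step 1 — P * SFC * t = 863.9 * 174.1 * 18 = 2707289.82 g
Step 2 — FC (tonnes) = 2707289.82 / 1,000,000 ≈ 2.7073 tonnes (5 s.f.)

2.7073 tonnes


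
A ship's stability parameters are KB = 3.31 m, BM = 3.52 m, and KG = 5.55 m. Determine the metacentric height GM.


Formula: GM = KB + BM - KG
Step 1 — KM = KB + BM = 3.31 + 3.52 = 6.83 m
Step 2 — GM = KM - KG = 6.83 - 5.55 = 1.28 m

1.28 m


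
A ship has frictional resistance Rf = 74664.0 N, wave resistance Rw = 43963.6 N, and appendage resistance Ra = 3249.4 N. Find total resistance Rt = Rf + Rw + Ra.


Formula: Rt = Rf + Rw + Ra
Substituting: Rt = 74664.0 + 43963.6 + 3249.4
Result: Rt = 121877.0 N

121877.0 N


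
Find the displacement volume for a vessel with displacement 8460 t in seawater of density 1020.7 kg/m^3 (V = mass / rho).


Formula: V = mass / rho
Step 1 — convert tonnes to kg: 8460 t * 1000 = 8460000 kg
Step 2 — V = 8460000 / 1020.7 ≈ 8288.4 m^3 (5 s.f.)

8288.4 m^3


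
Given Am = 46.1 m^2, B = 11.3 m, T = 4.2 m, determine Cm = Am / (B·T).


Formula: Cm = Am / (B * T)
Step 1 — B * T = 11.3 * 4.2 = 47.46 m^2
Step 2 — Cm = 46.1 / 47.46 ≈ 0.97134 (5 s.f.)

0.97134


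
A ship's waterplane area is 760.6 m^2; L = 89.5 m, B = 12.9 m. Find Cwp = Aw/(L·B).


Formula: Cwp = Aw / (L * B)
Step 1 — L * B = 89.5 * 12.9 = 1154.55 m^2
Step 2 — Cwp = 760.6 / 1154.55 ≈ 0.65878 (5 s.f.)

0.65878


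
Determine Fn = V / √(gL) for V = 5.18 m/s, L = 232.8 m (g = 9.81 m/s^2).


Formula: Fn = V / sqrt(g * L)
Step 1 — g * L = 9.81 * 232.8 = 2283.768
Step 2 — sqrt(g * L) = sqrt(2283.768) = 47.788785
Step 3 — Fn = 5.18 / 47.788785 ≈ 0.10839 (5 s.f.)

0.10839


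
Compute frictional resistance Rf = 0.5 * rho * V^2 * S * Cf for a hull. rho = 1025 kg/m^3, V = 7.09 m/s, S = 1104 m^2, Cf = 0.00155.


Formula: Rf = 0.5 * rho * V^2 * S * Cf
Step 1 — V^2 = 7.09^2 = 50.2681
Step 2 — 0.5 * rho * V^2 = 0.5 * 1025 * 50.2681 = 25762.40125
Step 3 — Rf = 25762.40125 * 1104 * 0.00155 ≈ 44085 N (5 s.f.)

44085 N


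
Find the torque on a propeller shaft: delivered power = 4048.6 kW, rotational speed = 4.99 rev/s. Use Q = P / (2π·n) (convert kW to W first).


Formula: Q = P_W / (2 * pi * n)
Step 1 — P_W = 4048.6 kW * 1000 = 4048600.0 W
Step 2 — 2 * pi * n = 2 * pi * 4.99 = 31.353095
Step 3 — Q = 4048600.0 / 31.353095 ≈ 129130 N·m (5 s.f.)

129130 N·m


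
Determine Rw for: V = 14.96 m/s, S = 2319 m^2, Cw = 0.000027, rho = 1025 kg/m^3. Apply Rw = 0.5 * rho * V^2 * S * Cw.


Formula: Rw = 0.5 * rho * V^2 * S * Cw
Step 1 — V^2 = 14.96^2 = 223.8016
Step 2 — 0.5 * rho * V^2 = 0.5 * 1025 * 223.8016 = 114698.32
Step 3 — Rw = 114698.32 * 2319 * 0.000027 ≈ 7181.6 N (5 s.f.)

7181.6 N


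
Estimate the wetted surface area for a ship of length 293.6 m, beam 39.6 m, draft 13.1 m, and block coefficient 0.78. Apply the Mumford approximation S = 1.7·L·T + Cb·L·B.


Formula: S = 1.7*L*T + V/T with V = Cb*L*B*T, i.e. S = L * (1.7*T + Cb*B)
Step 1 — 1.7*T = 1.7 * 13.1 = 22.27 m
Step 2 — Cb*B = 0.78 * 39.6 = 30.888 m
Step 3 — 1.7*T + Cb*B = 22.27 + 30.888 = 53.158 m
Step 4 — S = 293.6 * 53.158 ≈ 15607 m^2 (5 s.f.)

15607 m^2


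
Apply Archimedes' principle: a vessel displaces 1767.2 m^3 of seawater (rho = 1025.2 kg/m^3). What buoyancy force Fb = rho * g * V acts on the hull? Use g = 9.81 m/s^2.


Formula: Fb = rho * g * V
Substituting: Fb = 1025.2 * 9.81 * 1767.2
Intermediate: 1025.2 * 9.81 = 10057.212
Result: Fb = 10057.212 * 1767.2 ≈ 17773000 N (5 s.f.)

17773000 N


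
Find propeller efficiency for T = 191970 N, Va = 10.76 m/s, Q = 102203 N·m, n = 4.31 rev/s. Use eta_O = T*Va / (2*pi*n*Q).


Formula: eta = T * Va / (2 * pi * n * Q)
Step 1 — numerator = T * Va = 191970 * 10.76 = 2065597.2
Step 2 — 2 * pi * n = 2 * pi * 4.31 = 27.080529
Step 3 — denominator = 27.080529 * 102203 = 2767711.31
Step 4 — eta = 2065597.2 / 2767711.31 ≈ 0.74632 (5 s.f.)

0.74632


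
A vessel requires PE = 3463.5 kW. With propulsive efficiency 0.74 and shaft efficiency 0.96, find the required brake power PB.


Formula: PB = PE / (eta_D * eta_S)
Step 1 — combined efficiency = eta_D * eta_S = 0.74 * 0.96 = 0.7104
Step 2 — PB = 3463.5 / 0.7104 ≈ 4875.4 kW (5 s.f.)

4875.4 kW


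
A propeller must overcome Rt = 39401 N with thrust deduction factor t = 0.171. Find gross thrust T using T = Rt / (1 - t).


Formula: T = Rt / (1 - t)
Step 1 — (1 - t) = 1 - 0.171 = 0.829
Step 2 — T = 39401 / 0.829 ≈ 47528 N (5 s.f.)

47528 N


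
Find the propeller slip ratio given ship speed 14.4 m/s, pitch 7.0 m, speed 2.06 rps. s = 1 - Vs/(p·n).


Formula: s = 1 - Vs / (p * n)
Step 1 — p * n = 7.0 * 2.06 = 14.42
Step 2 — Vs / (p*n) = 14.4 / 14.42 = 0.998613 (6 d.p.)
Step 3 — s = 1 - 0.998613 = 0.001387

0.001387


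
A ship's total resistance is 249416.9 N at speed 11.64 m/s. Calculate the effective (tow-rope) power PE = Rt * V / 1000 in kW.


Formula: PE = Rt * V / 1000 (kW)
Step 1 — PE (W) = 249416.9 * 11.64 = 2903212.716 W
Step 2 — PE (kW) = 2903212.716 / 1000 ≈ 2903.2 kW (5 s.f.)

2903.2 kW


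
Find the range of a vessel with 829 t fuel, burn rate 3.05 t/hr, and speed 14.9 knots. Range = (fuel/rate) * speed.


Formula: endurance = fuel / rate; range = endurance * speed
Step 1 — endurance = 829 / 3.05 = 271.8033 hours
Step 2 — range = 271.8033 * 14.9 ≈ 4049.9 nautical miles (5 s.f.)

4049.9 NM


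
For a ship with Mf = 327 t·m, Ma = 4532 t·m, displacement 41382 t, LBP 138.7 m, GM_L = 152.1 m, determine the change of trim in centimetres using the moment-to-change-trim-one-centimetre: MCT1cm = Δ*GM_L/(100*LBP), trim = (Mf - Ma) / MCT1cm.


Formula: net trimming moment = Mf - Ma; MCT1cm = Δ*GM_L/(100*LBP); trim = net moment / MCT1cm
Step 1 — net trimming moment = 327 - 4532 = -4205 t·m
Step 2 — MCT1cm = 41382 * 152.1 / (100 * 138.7) = 453.7997 t·m/cm
Step 3 — trim = -4205 / 453.7997 ≈ -9.2662 cm (5 s.f.)

-9.2662 cm


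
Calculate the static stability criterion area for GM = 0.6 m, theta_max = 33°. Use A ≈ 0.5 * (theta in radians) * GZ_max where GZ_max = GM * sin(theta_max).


Formula: GZ_max = GM * sin(theta); Area = 0.5 * theta_rad * GZ_max
Step 1 — GZ_max = 0.6 * sin(33°) = 0.6 * 0.544639 = 0.326783 m
Step 2 — theta_rad = 33 * pi/180 = 0.575959 rad
Step 3 — Area = 0.5 * 0.575959 * 0.326783 ≈ 0.094107 m·rad (5 s.f.)

0.094107 m·rad


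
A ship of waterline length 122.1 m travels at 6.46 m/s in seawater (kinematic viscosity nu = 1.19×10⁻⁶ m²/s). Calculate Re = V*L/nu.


Formula: Re = V * L / nu
Step 1 — V * L = 6.46 * 122.1 = 788.766 m^2/s
Step 2 — Re = 788.766 / 1.19e-6 = 6.63e+08

6.63e+08


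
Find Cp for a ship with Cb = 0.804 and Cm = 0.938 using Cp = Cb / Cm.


Formula: Cp = Cb / Cm
Substituting: Cp = 0.804 / 0.938
Result: Cp ≈ 0.85714 (5 s.f.)

0.85714


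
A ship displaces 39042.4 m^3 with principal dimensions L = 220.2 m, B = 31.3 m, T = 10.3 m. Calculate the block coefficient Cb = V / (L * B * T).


Formula: Cb = V / (L * B * T)
Step 1 — L * B * T = 220.2 * 31.3 * 10.3 = 70990.278 m^3
Step 2 — Cb = 39042.4 / 70990.278 ≈ 0.54997 (5 s.f.)

0.54997


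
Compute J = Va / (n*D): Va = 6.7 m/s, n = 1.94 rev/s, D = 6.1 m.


Formula: J = Va / (n * D)
Step 1 — n * D = 1.94 * 6.1 = 11.834
Step 2 — J = 6.7 / 11.834 ≈ 0.56617 (5 s.f.)

0.56617


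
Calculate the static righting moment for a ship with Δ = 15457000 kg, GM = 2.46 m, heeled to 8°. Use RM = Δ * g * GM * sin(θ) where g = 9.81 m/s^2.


Formula: GZ = GM * sin(theta); RM = disp * g * GZ
Step 1 — GZ = 2.46 * sin(8°) = 2.46 * 0.139173 = 0.342366 m
Step 2 — RM = 15457000 * 9.81 * 0.342366 ≈ 51914000 N·m (5 s.f.)

51914000 N·m


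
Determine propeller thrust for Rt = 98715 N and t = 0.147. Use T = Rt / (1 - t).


Formula: T = Rt / (1 - t)
Step 1 — (1 - t) = 1 - 0.147 = 0.853
Step 2 — T = 98715 / 0.853 ≈ 115730 N (5 s.f.)

115730 N


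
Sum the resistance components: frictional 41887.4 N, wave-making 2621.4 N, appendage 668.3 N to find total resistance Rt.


Formula: Rt = Rf + Rw + Ra
Substituting: Rt = 41887.4 + 2621.4 + 668.3
Result: Rt = 45177.1 N

45177.1 N


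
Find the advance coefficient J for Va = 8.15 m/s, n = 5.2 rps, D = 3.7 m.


Formula: J = Va / (n * D)
Step 1 — n * D = 5.2 * 3.7 = 19.24
Step 2 — J = 8.15 / 19.24 ≈ 0.42360 (5 s.f.)

0.42360


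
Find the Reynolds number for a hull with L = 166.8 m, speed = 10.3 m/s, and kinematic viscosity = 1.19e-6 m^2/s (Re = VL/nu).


Formula: Re = V * L / nu
Step 1 — V * L = 10.3 * 166.8 = 1718.04 m^2/s
Step 2 — Re = 1718.04 / 1.19e-6 = 1.44e+09

1.44e+09


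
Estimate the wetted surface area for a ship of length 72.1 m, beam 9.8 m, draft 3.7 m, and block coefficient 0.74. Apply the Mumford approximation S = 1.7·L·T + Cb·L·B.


Formula: S = 1.7*L*T + V/T with V = Cb*L*B*T, i.e. S = L * (1.7*T + Cb*B)
Step 1 — 1.7*T = 1.7 * 3.7 = 6.29 m
Step 2 — Cb*B = 0.74 * 9.8 = 7.252 m
Step 3 — 1.7*T + Cb*B = 6.29 + 7.252 = 13.542 m
Step 4 — S = 72.1 * 13.542 ≈ 976.38 m^2 (5 s.f.)

976.38 m^2


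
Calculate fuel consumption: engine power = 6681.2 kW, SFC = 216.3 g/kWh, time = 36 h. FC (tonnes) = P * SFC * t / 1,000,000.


Formula: FC (tonnes) = P * SFC * t / 1,000,000
Step 1 — P * SFC * t = 6681.2 * 216.3 * 36 = 52025168.16 g
Step 2 — FC (tonnes) = 52025168.16 / 1,000,000 ≈ 52.025 tonnes (5 s.f.)

52.025 tonnes


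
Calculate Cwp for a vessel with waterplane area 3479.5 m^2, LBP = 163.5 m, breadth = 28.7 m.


Formula: Cwp = Aw / (L * B)
Step 1 — L * B = 163.5 * 28.7 = 4692.45 m^2
Step 2 — Cwp = 3479.5 / 4692.45 ≈ 0.74151 (5 s.f.)

0.74151


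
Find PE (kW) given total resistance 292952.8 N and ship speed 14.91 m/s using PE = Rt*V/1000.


Formula: PE = Rt * V / 1000 (kW)
Step 1 — PE (W) = 292952.8 * 14.91 = 4367926.248 W
Step 2 — PE (kW) = 4367926.248 / 1000 ≈ 4367.9 kW (5 s.f.)

4367.9 kW


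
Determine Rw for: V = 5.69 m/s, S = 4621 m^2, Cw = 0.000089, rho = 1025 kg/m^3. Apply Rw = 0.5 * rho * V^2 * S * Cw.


Formula: Rw = 0.5 * rho * V^2 * S * Cw
Step 1 — V^2 = 5.69^2 = 32.3761
Step 2 — 0.5 * rho * V^2 = 0.5 * 1025 * 32.3761 = 16592.75125
Step 3 — Rw = 16592.75125 * 4621 * 0.000089 ≈ 6824.1 N (5 s.f.)

6824.1 N


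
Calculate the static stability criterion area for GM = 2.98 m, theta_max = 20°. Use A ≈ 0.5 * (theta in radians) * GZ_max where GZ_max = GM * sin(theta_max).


Formula: GZ_max = GM * sin(theta); Area = 0.5 * theta_rad * GZ_max
Step 1 — GZ_max = 2.98 * sin(20°) = 2.98 * 0.34202 = 1.01922 m
Step 2 — theta_rad = 20 * pi/180 = 0.349066 rad
Step 3 — Area = 0.5 * 0.349066 * 1.01922 ≈ 0.17789 m·rad (5 s.f.)

0.17789 m·rad


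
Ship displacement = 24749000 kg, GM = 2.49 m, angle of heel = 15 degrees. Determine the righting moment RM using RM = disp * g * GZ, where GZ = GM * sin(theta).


Formula: GZ = GM * sin(theta); RM = disp * g * GZ
Step 1 — GZ = 2.49 * sin(15°) = 2.49 * 0.258819 = 0.644459 m
Step 2 — RM = 24749000 * 9.81 * 0.644459 ≈ 156470000 N·m (5 s.f.)

156470000 N·m


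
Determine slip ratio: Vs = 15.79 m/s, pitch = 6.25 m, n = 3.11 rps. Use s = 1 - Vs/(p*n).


Formula: s = 1 - Vs / (p * n)
Step 1 — p * n = 6.25 * 3.11 = 19.4375
Step 2 — Vs / (p*n) = 15.79 / 19.4375 = 0.812347 (6 d.p.)
Step 3 — s = 1 - 0.812347 = 0.187653

0.187653


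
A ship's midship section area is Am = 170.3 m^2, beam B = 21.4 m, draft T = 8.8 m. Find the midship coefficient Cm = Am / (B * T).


Formula: Cm = Am / (B * T)
Step 1 — B * T = 21.4 * 8.8 = 188.32 m^2
Step 2 — Cm = 170.3 / 188.32 ≈ 0.90431 (5 s.f.)

0.90431


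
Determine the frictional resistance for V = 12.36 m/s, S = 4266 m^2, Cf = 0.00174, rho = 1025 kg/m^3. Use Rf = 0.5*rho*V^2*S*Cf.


Formula: Rf = 0.5 * rho * V^2 * S * Cf
Step 1 — V^2 = 12.36^2 = 152.7696
Step 2 — 0.5 * rho * V^2 = 0.5 * 1025 * 152.7696 = 78294.42
Step 3 — Rf = 78294.42 * 4266 * 0.00174 ≈ 581170 N (5 s.f.)

581170 N


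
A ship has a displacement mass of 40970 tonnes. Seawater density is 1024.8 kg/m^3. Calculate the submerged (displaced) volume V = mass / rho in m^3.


Formula: V = mass / rho
Step 1 — convert tonnes to kg: 40970 t * 1000 = 40970000 kg
Step 2 — V = 40970000 / 1024.8 ≈ 39979 m^3 (5 s.f.)

39979 m^3
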